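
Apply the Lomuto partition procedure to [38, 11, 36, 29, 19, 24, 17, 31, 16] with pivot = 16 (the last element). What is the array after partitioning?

Lomuto partition with pivot = 16:

Initial array: [38, 11, 36, 29, 19, 24, 17, 31, 16]

arr[0]=38 > 16: no swap
arr[1]=11 <= 16: swap with position 0, array becomes [11, 38, 36, 29, 19, 24, 17, 31, 16]
arr[2]=36 > 16: no swap
arr[3]=29 > 16: no swap
arr[4]=19 > 16: no swap
arr[5]=24 > 16: no swap
arr[6]=17 > 16: no swap
arr[7]=31 > 16: no swap

Place pivot at position 1: [11, 16, 36, 29, 19, 24, 17, 31, 38]
Pivot position: 1

After partitioning with pivot 16, the array becomes [11, 16, 36, 29, 19, 24, 17, 31, 38]. The pivot is placed at index 1. All elements to the left of the pivot are <= 16, and all elements to the right are > 16.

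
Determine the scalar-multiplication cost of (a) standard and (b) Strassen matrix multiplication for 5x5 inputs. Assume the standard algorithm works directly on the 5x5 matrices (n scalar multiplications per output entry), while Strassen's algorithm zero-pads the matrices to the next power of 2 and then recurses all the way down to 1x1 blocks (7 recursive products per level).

Matrix multiplication for 5x5 matrices:

Strassen's algorithm requires power-of-2 dimensions. Pad 5x5 to 8x8 (next power of 2).

Standard algorithm: 5^3 = 125 multiplications
Strassen's algorithm: 7^(log2(8)) = 7^3 = 343 multiplications
Difference: 125 - 343 = -218 (Strassen uses MORE here due to padding overhead — for small or just-over-power-of-2 n, padding can outweigh the per-level savings)

Standard: 125 multiplications (5^3). Strassen: 343 multiplications (7^3, after padding to 8x8). Strassen reduces 8 recursive multiplications to 7 at each level.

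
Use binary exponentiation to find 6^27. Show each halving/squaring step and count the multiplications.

Computing 6^27 by squaring (build up from 6^1; each line after the first costs one multiplication):

6^1 = 6
6^2 = (6^1)^2 = 6^2 = 36
6^3 = 6 * 6^2 = 6 * 36 = 216
6^6 = (6^3)^2 = 216^2 = 46656
6^12 = (6^6)^2 = 46656^2 = 2176782336
6^13 = 6 * 6^12 = 6 * 2176782336 = 13060694016
6^26 = (6^13)^2 = 13060694016^2 = 170581728179578208256
6^27 = 6 * 6^26 = 6 * 170581728179578208256 = 1023490369077469249536

Result: 1023490369077469249536
Multiplications needed: 7 (7 lines after 6^1)

6^27 = 1023490369077469249536. Using exponentiation by squaring, this requires 7 multiplications. The key idea: if the exponent is even, square the half-power; if odd, multiply by the base once.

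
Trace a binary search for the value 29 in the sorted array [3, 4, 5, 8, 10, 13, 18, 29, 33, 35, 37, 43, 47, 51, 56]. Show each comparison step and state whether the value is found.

Binary search for 29 in [3, 4, 5, 8, 10, 13, 18, 29, 33, 35, 37, 43, 47, 51, 56]:

lo=0, hi=14, mid=7, arr[mid]=29 -> Found target at index 7!

Binary search finds 29 at index 7 after 1 comparisons. The search repeatedly halves the search space by comparing with the middle element.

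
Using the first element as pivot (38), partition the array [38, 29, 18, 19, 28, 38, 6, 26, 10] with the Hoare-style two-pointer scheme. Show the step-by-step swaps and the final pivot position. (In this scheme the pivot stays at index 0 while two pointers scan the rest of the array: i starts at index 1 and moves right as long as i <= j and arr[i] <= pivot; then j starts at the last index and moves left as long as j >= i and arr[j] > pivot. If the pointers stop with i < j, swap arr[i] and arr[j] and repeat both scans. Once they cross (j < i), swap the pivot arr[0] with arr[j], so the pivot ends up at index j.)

Hoare-style two-pointer partition with pivot = 38:

Initial array: [38, 29, 18, 19, 28, 38, 6, 26, 10]

Pointers start at i = 1, j = 8.
i ends at 9, j ends at 8: the pointers have crossed (j < i), so scanning stops.

Swap pivot arr[0] with arr[8] to place pivot at position 8: [10, 29, 18, 19, 28, 38, 6, 26, 38]
Pivot position: 8

After partitioning with pivot 38, the array becomes [10, 29, 18, 19, 28, 38, 6, 26, 38]. The pivot is placed at index 8. All elements to the left of the pivot are <= 38, and all elements to the right are > 38.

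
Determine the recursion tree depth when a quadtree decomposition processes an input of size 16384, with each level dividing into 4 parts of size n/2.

For divide and conquer with division factor 2:

Problem sizes at each level:
Level 0: 16384
Level 1: 8192
Level 2: 4096
Level 3: 2048
Level 4: 1024
Level 5: 512
Level 6: 256
Level 7: 128
Level 8: 64
Level 9: 32
Level 10: 16
Level 11: 8
Level 12: 4
Level 13: 2
Level 14: 1

The root is level 0 and the size-1 base case is level 14 (the tree spans levels 0 through 14, i.e. 15 levels counting the root), so the depth is the number of divisions: log_2(16384) = 14

The recursion tree depth is log_2(16384) = 14. At each level, the problem size is divided by 2, so it takes 14 divisions to reduce to a base case of size 1. The algorithm makes 4 recursive calls at each level.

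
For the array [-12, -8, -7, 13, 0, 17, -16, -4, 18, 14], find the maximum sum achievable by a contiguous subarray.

Using Kadane's algorithm on [-12, -8, -7, 13, 0, 17, -16, -4, 18, 14]:

Scanning through the array:
Position 1 (value -8): max_ending_here = -8, max_so_far = -8
Position 2 (value -7): max_ending_here = -7, max_so_far = -7
Position 3 (value 13): max_ending_here = 13, max_so_far = 13
Position 4 (value 0): max_ending_here = 13, max_so_far = 13
Position 5 (value 17): max_ending_here = 30, max_so_far = 30
Position 6 (value -16): max_ending_here = 14, max_so_far = 30
Position 7 (value -4): max_ending_here = 10, max_so_far = 30
Position 8 (value 18): max_ending_here = 28, max_so_far = 30
Position 9 (value 14): max_ending_here = 42, max_so_far = 42

Maximum subarray: [13, 0, 17, -16, -4, 18, 14]
Maximum sum: 42

The maximum subarray is [13, 0, 17, -16, -4, 18, 14] with sum 42. This subarray runs from index 3 to index 9.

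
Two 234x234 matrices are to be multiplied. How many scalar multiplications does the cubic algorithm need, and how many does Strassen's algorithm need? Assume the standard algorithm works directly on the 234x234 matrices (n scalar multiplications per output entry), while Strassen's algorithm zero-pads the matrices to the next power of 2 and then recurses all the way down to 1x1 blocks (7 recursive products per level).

Matrix multiplication for 234x234 matrices:

Strassen's algorithm requires power-of-2 dimensions. Pad 234x234 to 256x256 (next power of 2).

Standard algorithm: 234^3 = 12812904 multiplications
Strassen's algorithm: 7^(log2(256)) = 7^8 = 5764801 multiplications
Savings: 12812904 - 5764801 = 7048103 multiplications

Standard: 12812904 multiplications (234^3). Strassen: 5764801 multiplications (7^8, after padding to 256x256). Strassen reduces 8 recursive multiplications to 7 at each level.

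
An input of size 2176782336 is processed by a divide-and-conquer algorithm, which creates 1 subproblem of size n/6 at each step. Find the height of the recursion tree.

For divide and conquer with division factor 6:

Problem sizes at each level:
Level 0: 2176782336
Level 1: 362797056
Level 2: 60466176
Level 3: 10077696
Level 4: 1679616
Level 5: 279936
Level 6: 46656
Level 7: 7776
Level 8: 1296
Level 9: 216
Level 10: 36
Level 11: 6
Level 12: 1

The root is level 0 and the size-1 base case is level 12 (the tree spans levels 0 through 12, i.e. 13 levels counting the root), so the depth is the number of divisions: log_6(2176782336) = 12

The recursion tree depth is log_6(2176782336) = 12. At each level, the problem size is divided by 6, so it takes 12 divisions to reduce to a base case of size 1. The algorithm makes 1 recursive call at each level.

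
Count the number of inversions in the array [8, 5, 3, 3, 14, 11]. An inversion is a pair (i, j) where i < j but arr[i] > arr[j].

Finding inversions in [8, 5, 3, 3, 14, 11]:

(0, 1): arr[0]=8 > arr[1]=5
(0, 2): arr[0]=8 > arr[2]=3
(0, 3): arr[0]=8 > arr[3]=3
(1, 2): arr[1]=5 > arr[2]=3
(1, 3): arr[1]=5 > arr[3]=3
(4, 5): arr[4]=14 > arr[5]=11

Total inversions: 6

The array has 6 inversion(s): (0,1), (0,2), (0,3), (1,2), (1,3), (4,5). Each pair (i,j) satisfies i < j and arr[i] > arr[j].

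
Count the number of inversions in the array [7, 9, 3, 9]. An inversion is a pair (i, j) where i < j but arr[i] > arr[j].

Finding inversions in [7, 9, 3, 9]:

(0, 2): arr[0]=7 > arr[2]=3
(1, 2): arr[1]=9 > arr[2]=3

Total inversions: 2

The array has 2 inversion(s): (0,2), (1,2). Each pair (i,j) satisfies i < j and arr[i] > arr[j].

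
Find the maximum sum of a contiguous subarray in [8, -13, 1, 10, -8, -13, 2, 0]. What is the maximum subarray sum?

Using Kadane's algorithm on [8, -13, 1, 10, -8, -13, 2, 0]:

Scanning through the array:
Position 1 (value -13): max_ending_here = -5, max_so_far = 8
Position 2 (value 1): max_ending_here = 1, max_so_far = 8
Position 3 (value 10): max_ending_here = 11, max_so_far = 11
Position 4 (value -8): max_ending_here = 3, max_so_far = 11
Position 5 (value -13): max_ending_here = -10, max_so_far = 11
Position 6 (value 2): max_ending_here = 2, max_so_far = 11
Position 7 (value 0): max_ending_here = 2, max_so_far = 11

Maximum subarray: [1, 10]
Maximum sum: 11

The maximum subarray is [1, 10] with sum 11. This subarray runs from index 2 to index 3.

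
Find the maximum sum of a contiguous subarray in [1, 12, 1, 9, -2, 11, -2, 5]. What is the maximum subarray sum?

Using Kadane's algorithm on [1, 12, 1, 9, -2, 11, -2, 5]:

Scanning through the array:
Position 1 (value 12): max_ending_here = 13, max_so_far = 13
Position 2 (value 1): max_ending_here = 14, max_so_far = 14
Position 3 (value 9): max_ending_here = 23, max_so_far = 23
Position 4 (value -2): max_ending_here = 21, max_so_far = 23
Position 5 (value 11): max_ending_here = 32, max_so_far = 32
Position 6 (value -2): max_ending_here = 30, max_so_far = 32
Position 7 (value 5): max_ending_here = 35, max_so_far = 35

Maximum subarray: [1, 12, 1, 9, -2, 11, -2, 5]
Maximum sum: 35

The maximum subarray is [1, 12, 1, 9, -2, 11, -2, 5] with sum 35. This subarray runs from index 0 to index 7.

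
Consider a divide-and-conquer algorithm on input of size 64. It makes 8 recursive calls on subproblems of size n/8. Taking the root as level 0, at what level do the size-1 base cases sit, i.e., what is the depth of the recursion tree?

For divide and conquer with division factor 8:

Problem sizes at each level:
Level 0: 64
Level 1: 8
Level 2: 1

The root is level 0 and the size-1 base case is level 2 (the tree spans levels 0 through 2, i.e. 3 levels counting the root), so the depth is the number of divisions: log_8(64) = 2

The recursion tree depth is log_8(64) = 2. At each level, the problem size is divided by 8, so it takes 2 divisions to reduce to a base case of size 1. The algorithm makes 8 recursive calls at each level.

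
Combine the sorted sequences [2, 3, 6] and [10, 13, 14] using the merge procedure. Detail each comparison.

Merging process:

Compare 2 vs 10: take 2 from left. Merged: [2]
Compare 3 vs 10: take 3 from left. Merged: [2, 3]
Compare 6 vs 10: take 6 from left. Merged: [2, 3, 6]
Append remaining from right: [10, 13, 14]. Merged: [2, 3, 6, 10, 13, 14]

Final merged array: [2, 3, 6, 10, 13, 14]
Total comparisons: 3

The merged array is [2, 3, 6, 10, 13, 14], requiring 3 comparisons. The merge step runs in O(n) time where n is the total number of elements.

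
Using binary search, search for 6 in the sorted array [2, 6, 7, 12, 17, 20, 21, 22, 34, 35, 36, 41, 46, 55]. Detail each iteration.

Binary search for 6 in [2, 6, 7, 12, 17, 20, 21, 22, 34, 35, 36, 41, 46, 55]:

lo=0, hi=13, mid=6, arr[mid]=21 -> 21 > 6, search left half
lo=0, hi=5, mid=2, arr[mid]=7 -> 7 > 6, search left half
lo=0, hi=1, mid=0, arr[mid]=2 -> 2 < 6, search right half
lo=1, hi=1, mid=1, arr[mid]=6 -> Found target at index 1!

Binary search finds 6 at index 1 after 4 comparisons. The search repeatedly halves the search space by comparing with the middle element.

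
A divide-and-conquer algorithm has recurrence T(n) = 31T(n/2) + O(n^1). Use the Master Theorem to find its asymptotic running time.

Master Theorem for T(n) = 31T(n/2) + O(n^1):

a = 31, b = 2, c = 1
log_b(a) = log_2(31) = 4.9542

Case 1: c = 1 < log_2(31) = 4.9542
T(n) = O(n^(log_2 31))

For T(n) = 31T(n/2) + O(n^1): log_2(31) = 4.9542. This is Case 1 of the Master Theorem (c < log_b(a), work dominated by leaves), giving O(n^(log_2 31)).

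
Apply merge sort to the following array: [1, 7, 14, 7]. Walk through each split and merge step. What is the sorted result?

Merge sort trace:

Split: [1, 7, 14, 7] -> [1, 7] and [14, 7]
  Split: [1, 7] -> [1] and [7]
  Merge: [1] + [7] -> [1, 7]
  Split: [14, 7] -> [14] and [7]
  Merge: [14] + [7] -> [7, 14]
Merge: [1, 7] + [7, 14] -> [1, 7, 7, 14]

Final sorted array: [1, 7, 7, 14]

The merge sort proceeds by recursively splitting the array and merging sorted halves.
After all merges, the sorted array is [1, 7, 7, 14].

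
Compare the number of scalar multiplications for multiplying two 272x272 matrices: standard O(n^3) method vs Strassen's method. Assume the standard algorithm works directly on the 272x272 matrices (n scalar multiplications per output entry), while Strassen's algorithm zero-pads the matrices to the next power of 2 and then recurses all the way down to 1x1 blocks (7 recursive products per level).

Matrix multiplication for 272x272 matrices:

Strassen's algorithm requires power-of-2 dimensions. Pad 272x272 to 512x512 (next power of 2).

Standard algorithm: 272^3 = 20123648 multiplications
Strassen's algorithm: 7^(log2(512)) = 7^9 = 40353607 multiplications
Difference: 20123648 - 40353607 = -20229959 (Strassen uses MORE here due to padding overhead — for small or just-over-power-of-2 n, padding can outweigh the per-level savings)

Standard: 20123648 multiplications (272^3). Strassen: 40353607 multiplications (7^9, after padding to 512x512). Strassen reduces 8 recursive multiplications to 7 at each level.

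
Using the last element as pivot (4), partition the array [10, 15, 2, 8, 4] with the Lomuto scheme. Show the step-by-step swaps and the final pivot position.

Lomuto partition with pivot = 4:

Initial array: [10, 15, 2, 8, 4]

arr[0]=10 > 4: no swap
arr[1]=15 > 4: no swap
arr[2]=2 <= 4: swap with position 0, array becomes [2, 15, 10, 8, 4]
arr[3]=8 > 4: no swap

Place pivot at position 1: [2, 4, 10, 8, 15]
Pivot position: 1

After partitioning with pivot 4, the array becomes [2, 4, 10, 8, 15]. The pivot is placed at index 1. All elements to the left of the pivot are <= 4, and all elements to the right are > 4.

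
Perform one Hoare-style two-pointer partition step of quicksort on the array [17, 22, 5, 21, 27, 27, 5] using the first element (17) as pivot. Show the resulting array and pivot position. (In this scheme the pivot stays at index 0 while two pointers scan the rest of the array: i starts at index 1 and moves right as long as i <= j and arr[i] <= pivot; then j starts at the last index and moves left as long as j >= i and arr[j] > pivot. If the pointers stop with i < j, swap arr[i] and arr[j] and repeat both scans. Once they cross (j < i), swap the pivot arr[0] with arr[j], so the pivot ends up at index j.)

Hoare-style two-pointer partition with pivot = 17:

Initial array: [17, 22, 5, 21, 27, 27, 5]

Pointers start at i = 1, j = 6.
i stops at index 1 (arr[1]=22 > 17), j stops at index 6 (arr[6]=5 <= 17): swap arr[1] and arr[6], array becomes [17, 5, 5, 21, 27, 27, 22]
i ends at 3, j ends at 2: the pointers have crossed (j < i), so scanning stops.

Swap pivot arr[0] with arr[2] to place pivot at position 2: [5, 5, 17, 21, 27, 27, 22]
Pivot position: 2

After partitioning with pivot 17, the array becomes [5, 5, 17, 21, 27, 27, 22]. The pivot is placed at index 2. All elements to the left of the pivot are <= 17, and all elements to the right are > 17.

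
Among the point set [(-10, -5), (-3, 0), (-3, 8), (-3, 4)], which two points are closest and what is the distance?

Computing all pairwise distances among 4 points:

d((-10, -5), (-3, 0)) = 8.6023
d((-10, -5), (-3, 8)) = 14.7648
d((-10, -5), (-3, 4)) = 11.4018
d((-3, 0), (-3, 8)) = 8.0
d((-3, 0), (-3, 4)) = 4.0 <-- minimum
d((-3, 8), (-3, 4)) = 4.0 <-- minimum

Minimum distance: 4.0 (tie among 2 pairs: (-3, 0) and (-3, 4); (-3, 8) and (-3, 4))

The minimum Euclidean distance is 4.0. There is a tie: 2 pairs achieve this minimum — (-3, 0) and (-3, 4); (-3, 8) and (-3, 4). Any of these is a valid closest pair. For 4 points, brute-force pairwise comparison is shown above. For large n, the divide-and-conquer algorithm (sort by x, recurse on halves, check the dividing strip) achieves O(n log n).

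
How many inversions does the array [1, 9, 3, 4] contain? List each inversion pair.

Finding inversions in [1, 9, 3, 4]:

(1, 2): arr[1]=9 > arr[2]=3
(1, 3): arr[1]=9 > arr[3]=4

Total inversions: 2

The array has 2 inversion(s): (1,2), (1,3). Each pair (i,j) satisfies i < j and arr[i] > arr[j].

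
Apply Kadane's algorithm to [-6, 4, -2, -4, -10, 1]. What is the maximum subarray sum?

Using Kadane's algorithm on [-6, 4, -2, -4, -10, 1]:

Scanning through the array:
Position 1 (value 4): max_ending_here = 4, max_so_far = 4
Position 2 (value -2): max_ending_here = 2, max_so_far = 4
Position 3 (value -4): max_ending_here = -2, max_so_far = 4
Position 4 (value -10): max_ending_here = -10, max_so_far = 4
Position 5 (value 1): max_ending_here = 1, max_so_far = 4

Maximum subarray: [4]
Maximum sum: 4

The maximum subarray is [4] with sum 4. This subarray runs from index 1 to index 1.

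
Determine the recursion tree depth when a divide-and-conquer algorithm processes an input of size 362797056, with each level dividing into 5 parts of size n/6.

For divide and conquer with division factor 6:

Problem sizes at each level:
Level 0: 362797056
Level 1: 60466176
Level 2: 10077696
Level 3: 1679616
Level 4: 279936
Level 5: 46656
Level 6: 7776
Level 7: 1296
Level 8: 216
Level 9: 36
Level 10: 6
Level 11: 1

The root is level 0 and the size-1 base case is level 11 (the tree spans levels 0 through 11, i.e. 12 levels counting the root), so the depth is the number of divisions: log_6(362797056) = 11

The recursion tree depth is log_6(362797056) = 11. At each level, the problem size is divided by 6, so it takes 11 divisions to reduce to a base case of size 1. The algorithm makes 5 recursive calls at each level.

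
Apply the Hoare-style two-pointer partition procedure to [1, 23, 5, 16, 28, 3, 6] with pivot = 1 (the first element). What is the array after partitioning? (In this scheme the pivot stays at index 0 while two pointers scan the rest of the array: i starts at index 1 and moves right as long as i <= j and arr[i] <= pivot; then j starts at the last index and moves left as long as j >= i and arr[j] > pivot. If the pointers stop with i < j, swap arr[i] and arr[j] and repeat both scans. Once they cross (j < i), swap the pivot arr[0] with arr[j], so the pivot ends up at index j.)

Hoare-style two-pointer partition with pivot = 1:

Initial array: [1, 23, 5, 16, 28, 3, 6]

Pointers start at i = 1, j = 6.
i ends at 1, j ends at 0: the pointers have crossed (j < i), so scanning stops.

j = 0, so swapping arr[0] with arr[j] leaves the pivot at position 0: [1, 23, 5, 16, 28, 3, 6]
Pivot position: 0

After partitioning with pivot 1, the array becomes [1, 23, 5, 16, 28, 3, 6]. The pivot is placed at index 0. All elements to the left of the pivot are <= 1, and all elements to the right are > 1.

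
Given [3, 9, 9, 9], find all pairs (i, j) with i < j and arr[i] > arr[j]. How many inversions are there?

Finding inversions in [3, 9, 9, 9]:


Total inversions: 0

The array has 0 inversions. It is already sorted.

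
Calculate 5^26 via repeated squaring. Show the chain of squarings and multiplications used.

Computing 5^26 by squaring (build up from 5^1; each line after the first costs one multiplication):

5^1 = 5
5^2 = (5^1)^2 = 5^2 = 25
5^3 = 5 * 5^2 = 5 * 25 = 125
5^6 = (5^3)^2 = 125^2 = 15625
5^12 = (5^6)^2 = 15625^2 = 244140625
5^13 = 5 * 5^12 = 5 * 244140625 = 1220703125
5^26 = (5^13)^2 = 1220703125^2 = 1490116119384765625

Result: 1490116119384765625
Multiplications needed: 6 (6 lines after 5^1)

5^26 = 1490116119384765625. Using exponentiation by squaring, this requires 6 multiplications. The key idea: if the exponent is even, square the half-power; if odd, multiply by the base once.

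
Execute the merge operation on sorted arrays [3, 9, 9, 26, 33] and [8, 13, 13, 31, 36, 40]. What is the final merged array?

Merging process:

Compare 3 vs 8: take 3 from left. Merged: [3]
Compare 9 vs 8: take 8 from right. Merged: [3, 8]
Compare 9 vs 13: take 9 from left. Merged: [3, 8, 9]
Compare 9 vs 13: take 9 from left. Merged: [3, 8, 9, 9]
Compare 26 vs 13: take 13 from right. Merged: [3, 8, 9, 9, 13]
Compare 26 vs 13: take 13 from right. Merged: [3, 8, 9, 9, 13, 13]
Compare 26 vs 31: take 26 from left. Merged: [3, 8, 9, 9, 13, 13, 26]
Compare 33 vs 31: take 31 from right. Merged: [3, 8, 9, 9, 13, 13, 26, 31]
Compare 33 vs 36: take 33 from left. Merged: [3, 8, 9, 9, 13, 13, 26, 31, 33]
Append remaining from right: [36, 40]. Merged: [3, 8, 9, 9, 13, 13, 26, 31, 33, 36, 40]

Final merged array: [3, 8, 9, 9, 13, 13, 26, 31, 33, 36, 40]
Total comparisons: 9

The merged array is [3, 8, 9, 9, 13, 13, 26, 31, 33, 36, 40], requiring 9 comparisons. The merge step runs in O(n) time where n is the total number of elements.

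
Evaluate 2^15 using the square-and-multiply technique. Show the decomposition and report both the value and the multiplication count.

Computing 2^15 by squaring (build up from 2^1; each line after the first costs one multiplication):

2^1 = 2
2^2 = (2^1)^2 = 2^2 = 4
2^3 = 2 * 2^2 = 2 * 4 = 8
2^6 = (2^3)^2 = 8^2 = 64
2^7 = 2 * 2^6 = 2 * 64 = 128
2^14 = (2^7)^2 = 128^2 = 16384
2^15 = 2 * 2^14 = 2 * 16384 = 32768

Result: 32768
Multiplications needed: 6 (6 lines after 2^1)

2^15 = 32768. Using exponentiation by squaring, this requires 6 multiplications. The key idea: if the exponent is even, square the half-power; if odd, multiply by the base once.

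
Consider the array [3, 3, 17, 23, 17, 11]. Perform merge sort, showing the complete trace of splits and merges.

Merge sort trace:

Split: [3, 3, 17, 23, 17, 11] -> [3, 3, 17] and [23, 17, 11]
  Split: [3, 3, 17] -> [3] and [3, 17]
    Split: [3, 17] -> [3] and [17]
    Merge: [3] + [17] -> [3, 17]
  Merge: [3] + [3, 17] -> [3, 3, 17]
  Split: [23, 17, 11] -> [23] and [17, 11]
    Split: [17, 11] -> [17] and [11]
    Merge: [17] + [11] -> [11, 17]
  Merge: [23] + [11, 17] -> [11, 17, 23]
Merge: [3, 3, 17] + [11, 17, 23] -> [3, 3, 11, 17, 17, 23]

Final sorted array: [3, 3, 11, 17, 17, 23]

The merge sort proceeds by recursively splitting the array and merging sorted halves.
After all merges, the sorted array is [3, 3, 11, 17, 17, 23].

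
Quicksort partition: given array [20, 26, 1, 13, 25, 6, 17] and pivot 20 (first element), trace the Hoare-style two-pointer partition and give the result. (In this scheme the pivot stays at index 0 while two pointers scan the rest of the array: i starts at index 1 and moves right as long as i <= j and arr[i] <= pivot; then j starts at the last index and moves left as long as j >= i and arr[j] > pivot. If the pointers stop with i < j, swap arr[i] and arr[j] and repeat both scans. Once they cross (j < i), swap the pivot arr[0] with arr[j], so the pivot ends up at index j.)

Hoare-style two-pointer partition with pivot = 20:

Initial array: [20, 26, 1, 13, 25, 6, 17]

Pointers start at i = 1, j = 6.
i stops at index 1 (arr[1]=26 > 20), j stops at index 6 (arr[6]=17 <= 20): swap arr[1] and arr[6], array becomes [20, 17, 1, 13, 25, 6, 26]
i stops at index 4 (arr[4]=25 > 20), j stops at index 5 (arr[5]=6 <= 20): swap arr[4] and arr[5], array becomes [20, 17, 1, 13, 6, 25, 26]
i ends at 5, j ends at 4: the pointers have crossed (j < i), so scanning stops.

Swap pivot arr[0] with arr[4] to place pivot at position 4: [6, 17, 1, 13, 20, 25, 26]
Pivot position: 4

After partitioning with pivot 20, the array becomes [6, 17, 1, 13, 20, 25, 26]. The pivot is placed at index 4. All elements to the left of the pivot are <= 20, and all elements to the right are > 20.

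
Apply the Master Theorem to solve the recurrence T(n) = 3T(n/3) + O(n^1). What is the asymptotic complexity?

Master Theorem for T(n) = 3T(n/3) + O(n^1):

a = 3, b = 3, c = 1
log_b(a) = log_3(3) = 1.0000

Case 2: c = 1 = log_3(3) = 1.0000
T(n) = O(n^1 log n) = O(n log n)

For T(n) = 3T(n/3) + O(n^1): log_3(3) = 1.0000. This is Case 2 of the Master Theorem (c = log_b(a), equal work at all levels), giving O(n log n).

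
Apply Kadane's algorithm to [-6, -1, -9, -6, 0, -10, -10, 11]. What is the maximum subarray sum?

Using Kadane's algorithm on [-6, -1, -9, -6, 0, -10, -10, 11]:

Scanning through the array:
Position 1 (value -1): max_ending_here = -1, max_so_far = -1
Position 2 (value -9): max_ending_here = -9, max_so_far = -1
Position 3 (value -6): max_ending_here = -6, max_so_far = -1
Position 4 (value 0): max_ending_here = 0, max_so_far = 0
Position 5 (value -10): max_ending_here = -10, max_so_far = 0
Position 6 (value -10): max_ending_here = -10, max_so_far = 0
Position 7 (value 11): max_ending_here = 11, max_so_far = 11

Maximum subarray: [11]
Maximum sum: 11

The maximum subarray is [11] with sum 11. This subarray runs from index 7 to index 7.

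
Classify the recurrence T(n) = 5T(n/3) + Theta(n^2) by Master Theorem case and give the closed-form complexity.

Master Theorem for T(n) = 5T(n/3) + O(n^2):

a = 5, b = 3, c = 2
log_b(a) = log_3(5) = 1.4650

Case 3: c = 2 > log_3(5) = 1.4650
T(n) = O(n^2) = O(n^2)

For T(n) = 5T(n/3) + O(n^2): log_3(5) = 1.4650. This is Case 3 of the Master Theorem (c > log_b(a), work dominated by root), giving O(n^2).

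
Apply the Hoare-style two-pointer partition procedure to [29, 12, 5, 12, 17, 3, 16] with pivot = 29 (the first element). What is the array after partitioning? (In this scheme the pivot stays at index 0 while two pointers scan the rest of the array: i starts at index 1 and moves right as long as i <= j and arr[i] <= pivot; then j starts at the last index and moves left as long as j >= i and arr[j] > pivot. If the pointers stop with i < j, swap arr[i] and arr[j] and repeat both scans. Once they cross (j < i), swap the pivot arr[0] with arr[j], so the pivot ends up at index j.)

Hoare-style two-pointer partition with pivot = 29:

Initial array: [29, 12, 5, 12, 17, 3, 16]

Pointers start at i = 1, j = 6.
i ends at 7, j ends at 6: the pointers have crossed (j < i), so scanning stops.

Swap pivot arr[0] with arr[6] to place pivot at position 6: [16, 12, 5, 12, 17, 3, 29]
Pivot position: 6

After partitioning with pivot 29, the array becomes [16, 12, 5, 12, 17, 3, 29]. The pivot is placed at index 6. All elements to the left of the pivot are <= 29, and all elements to the right are > 29.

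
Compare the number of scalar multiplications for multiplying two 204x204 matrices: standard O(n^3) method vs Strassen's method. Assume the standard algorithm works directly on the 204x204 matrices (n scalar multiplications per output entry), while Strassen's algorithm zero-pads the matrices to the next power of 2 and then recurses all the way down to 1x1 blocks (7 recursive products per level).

Matrix multiplication for 204x204 matrices:

Strassen's algorithm requires power-of-2 dimensions. Pad 204x204 to 256x256 (next power of 2).

Standard algorithm: 204^3 = 8489664 multiplications
Strassen's algorithm: 7^(log2(256)) = 7^8 = 5764801 multiplications
Savings: 8489664 - 5764801 = 2724863 multiplications

Standard: 8489664 multiplications (204^3). Strassen: 5764801 multiplications (7^8, after padding to 256x256). Strassen reduces 8 recursive multiplications to 7 at each level.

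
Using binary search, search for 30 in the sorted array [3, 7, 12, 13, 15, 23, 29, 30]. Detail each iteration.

Binary search for 30 in [3, 7, 12, 13, 15, 23, 29, 30]:

lo=0, hi=7, mid=3, arr[mid]=13 -> 13 < 30, search right half
lo=4, hi=7, mid=5, arr[mid]=23 -> 23 < 30, search right half
lo=6, hi=7, mid=6, arr[mid]=29 -> 29 < 30, search right half
lo=7, hi=7, mid=7, arr[mid]=30 -> Found target at index 7!

Binary search finds 30 at index 7 after 4 comparisons. The search repeatedly halves the search space by comparing with the middle element.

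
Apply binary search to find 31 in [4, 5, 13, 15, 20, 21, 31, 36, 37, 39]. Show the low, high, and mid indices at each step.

Binary search for 31 in [4, 5, 13, 15, 20, 21, 31, 36, 37, 39]:

lo=0, hi=9, mid=4, arr[mid]=20 -> 20 < 31, search right half
lo=5, hi=9, mid=7, arr[mid]=36 -> 36 > 31, search left half
lo=5, hi=6, mid=5, arr[mid]=21 -> 21 < 31, search right half
lo=6, hi=6, mid=6, arr[mid]=31 -> Found target at index 6!

Binary search finds 31 at index 6 after 4 comparisons. The search repeatedly halves the search space by comparing with the middle element.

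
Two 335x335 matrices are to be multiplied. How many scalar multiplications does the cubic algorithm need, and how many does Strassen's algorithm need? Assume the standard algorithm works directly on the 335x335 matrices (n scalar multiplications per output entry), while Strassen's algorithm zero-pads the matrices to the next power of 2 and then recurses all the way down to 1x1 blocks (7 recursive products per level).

Matrix multiplication for 335x335 matrices:

Strassen's algorithm requires power-of-2 dimensions. Pad 335x335 to 512x512 (next power of 2).

Standard algorithm: 335^3 = 37595375 multiplications
Strassen's algorithm: 7^(log2(512)) = 7^9 = 40353607 multiplications
Difference: 37595375 - 40353607 = -2758232 (Strassen uses MORE here due to padding overhead — for small or just-over-power-of-2 n, padding can outweigh the per-level savings)

Standard: 37595375 multiplications (335^3). Strassen: 40353607 multiplications (7^9, after padding to 512x512). Strassen reduces 8 recursive multiplications to 7 at each level.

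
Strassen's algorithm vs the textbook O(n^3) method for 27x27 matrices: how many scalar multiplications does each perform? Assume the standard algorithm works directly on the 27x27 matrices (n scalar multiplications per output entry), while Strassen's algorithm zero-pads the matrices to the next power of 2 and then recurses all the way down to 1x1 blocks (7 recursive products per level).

Matrix multiplication for 27x27 matrices:

Strassen's algorithm requires power-of-2 dimensions. Pad 27x27 to 32x32 (next power of 2).

Standard algorithm: 27^3 = 19683 multiplications
Strassen's algorithm: 7^(log2(32)) = 7^5 = 16807 multiplications
Savings: 19683 - 16807 = 2876 multiplications

Standard: 19683 multiplications (27^3). Strassen: 16807 multiplications (7^5, after padding to 32x32). Strassen reduces 8 recursive multiplications to 7 at each level.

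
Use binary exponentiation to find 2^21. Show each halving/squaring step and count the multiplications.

Computing 2^21 by squaring (build up from 2^1; each line after the first costs one multiplication):

2^1 = 2
2^2 = (2^1)^2 = 2^2 = 4
2^4 = (2^2)^2 = 4^2 = 16
2^5 = 2 * 2^4 = 2 * 16 = 32
2^10 = (2^5)^2 = 32^2 = 1024
2^20 = (2^10)^2 = 1024^2 = 1048576
2^21 = 2 * 2^20 = 2 * 1048576 = 2097152

Result: 2097152
Multiplications needed: 6 (6 lines after 2^1)

2^21 = 2097152. Using exponentiation by squaring, this requires 6 multiplications. The key idea: if the exponent is even, square the half-power; if odd, multiply by the base once.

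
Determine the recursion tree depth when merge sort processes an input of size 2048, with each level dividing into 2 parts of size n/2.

For divide and conquer with division factor 2:

Problem sizes at each level:
Level 0: 2048
Level 1: 1024
Level 2: 512
Level 3: 256
Level 4: 128
Level 5: 64
Level 6: 32
Level 7: 16
Level 8: 8
Level 9: 4
Level 10: 2
Level 11: 1

The root is level 0 and the size-1 base case is level 11 (the tree spans levels 0 through 11, i.e. 12 levels counting the root), so the depth is the number of divisions: log_2(2048) = 11

The recursion tree depth is log_2(2048) = 11. At each level, the problem size is divided by 2, so it takes 11 divisions to reduce to a base case of size 1. The algorithm makes 2 recursive calls at each level.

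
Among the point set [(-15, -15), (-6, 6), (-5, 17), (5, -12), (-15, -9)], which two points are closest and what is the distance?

Computing all pairwise distances among 5 points:

d((-15, -15), (-6, 6)) = 22.8473
d((-15, -15), (-5, 17)) = 33.5261
d((-15, -15), (5, -12)) = 20.2237
d((-15, -15), (-15, -9)) = 6.0 <-- minimum
d((-6, 6), (-5, 17)) = 11.0454
d((-6, 6), (5, -12)) = 21.095
d((-6, 6), (-15, -9)) = 17.4929
d((-5, 17), (5, -12)) = 30.6757
d((-5, 17), (-15, -9)) = 27.8568
d((5, -12), (-15, -9)) = 20.2237

Closest pair: (-15, -15) and (-15, -9) with distance 6.0

The closest pair is (-15, -15) and (-15, -9) with Euclidean distance 6.0. For 5 points, brute-force pairwise comparison is shown above. For large n, the divide-and-conquer algorithm (sort by x, recurse on halves, check the dividing strip) achieves O(n log n).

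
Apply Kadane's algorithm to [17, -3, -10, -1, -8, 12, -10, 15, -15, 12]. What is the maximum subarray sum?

Using Kadane's algorithm on [17, -3, -10, -1, -8, 12, -10, 15, -15, 12]:

Scanning through the array:
Position 1 (value -3): max_ending_here = 14, max_so_far = 17
Position 2 (value -10): max_ending_here = 4, max_so_far = 17
Position 3 (value -1): max_ending_here = 3, max_so_far = 17
Position 4 (value -8): max_ending_here = -5, max_so_far = 17
Position 5 (value 12): max_ending_here = 12, max_so_far = 17
Position 6 (value -10): max_ending_here = 2, max_so_far = 17
Position 7 (value 15): max_ending_here = 17, max_so_far = 17
Position 8 (value -15): max_ending_here = 2, max_so_far = 17
Position 9 (value 12): max_ending_here = 14, max_so_far = 17

Maximum subarray: [17]
Maximum sum: 17

The maximum subarray is [17] with sum 17. This subarray runs from index 0 to index 0.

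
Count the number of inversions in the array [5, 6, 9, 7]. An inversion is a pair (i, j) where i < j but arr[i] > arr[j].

Finding inversions in [5, 6, 9, 7]:

(2, 3): arr[2]=9 > arr[3]=7

Total inversions: 1

The array has 1 inversion(s): (2,3). Each pair (i,j) satisfies i < j and arr[i] > arr[j].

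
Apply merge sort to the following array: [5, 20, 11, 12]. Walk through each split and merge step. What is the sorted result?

Merge sort trace:

Split: [5, 20, 11, 12] -> [5, 20] and [11, 12]
  Split: [5, 20] -> [5] and [20]
  Merge: [5] + [20] -> [5, 20]
  Split: [11, 12] -> [11] and [12]
  Merge: [11] + [12] -> [11, 12]
Merge: [5, 20] + [11, 12] -> [5, 11, 12, 20]

Final sorted array: [5, 11, 12, 20]

The merge sort proceeds by recursively splitting the array and merging sorted halves.
After all merges, the sorted array is [5, 11, 12, 20].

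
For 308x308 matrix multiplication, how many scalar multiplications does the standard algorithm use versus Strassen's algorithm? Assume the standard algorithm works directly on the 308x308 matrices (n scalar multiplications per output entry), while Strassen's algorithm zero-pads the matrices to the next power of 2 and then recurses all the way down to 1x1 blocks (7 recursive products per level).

Matrix multiplication for 308x308 matrices:

Strassen's algorithm requires power-of-2 dimensions. Pad 308x308 to 512x512 (next power of 2).

Standard algorithm: 308^3 = 29218112 multiplications
Strassen's algorithm: 7^(log2(512)) = 7^9 = 40353607 multiplications
Difference: 29218112 - 40353607 = -11135495 (Strassen uses MORE here due to padding overhead — for small or just-over-power-of-2 n, padding can outweigh the per-level savings)

Standard: 29218112 multiplications (308^3). Strassen: 40353607 multiplications (7^9, after padding to 512x512). Strassen reduces 8 recursive multiplications to 7 at each level.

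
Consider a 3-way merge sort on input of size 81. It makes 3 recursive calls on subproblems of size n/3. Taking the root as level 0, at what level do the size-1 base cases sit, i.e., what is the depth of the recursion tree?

For divide and conquer with division factor 3:

Problem sizes at each level:
Level 0: 81
Level 1: 27
Level 2: 9
Level 3: 3
Level 4: 1

The root is level 0 and the size-1 base case is level 4 (the tree spans levels 0 through 4, i.e. 5 levels counting the root), so the depth is the number of divisions: log_3(81) = 4

The recursion tree depth is log_3(81) = 4. At each level, the problem size is divided by 3, so it takes 4 divisions to reduce to a base case of size 1. The algorithm makes 3 recursive calls at each level.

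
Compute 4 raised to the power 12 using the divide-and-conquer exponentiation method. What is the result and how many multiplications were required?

Computing 4^12 by squaring (build up from 4^1; each line after the first costs one multiplication):

4^1 = 4
4^2 = (4^1)^2 = 4^2 = 16
4^3 = 4 * 4^2 = 4 * 16 = 64
4^6 = (4^3)^2 = 64^2 = 4096
4^12 = (4^6)^2 = 4096^2 = 16777216

Result: 16777216
Multiplications needed: 4 (4 lines after 4^1)

4^12 = 16777216. Using exponentiation by squaring, this requires 4 multiplications. The key idea: if the exponent is even, square the half-power; if odd, multiply by the base once.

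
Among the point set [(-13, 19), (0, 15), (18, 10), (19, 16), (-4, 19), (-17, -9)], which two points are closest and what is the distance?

Computing all pairwise distances among 6 points:

d((-13, 19), (0, 15)) = 13.6015
d((-13, 19), (18, 10)) = 32.28
d((-13, 19), (19, 16)) = 32.1403
d((-13, 19), (-4, 19)) = 9.0
d((-13, 19), (-17, -9)) = 28.2843
d((0, 15), (18, 10)) = 18.6815
d((0, 15), (19, 16)) = 19.0263
d((0, 15), (-4, 19)) = 5.6569 <-- minimum
d((0, 15), (-17, -9)) = 29.4109
d((18, 10), (19, 16)) = 6.0828
d((18, 10), (-4, 19)) = 23.7697
d((18, 10), (-17, -9)) = 39.8246
d((19, 16), (-4, 19)) = 23.1948
d((19, 16), (-17, -9)) = 43.8292
d((-4, 19), (-17, -9)) = 30.8707

Closest pair: (0, 15) and (-4, 19) with distance 5.6569

The closest pair is (0, 15) and (-4, 19) with Euclidean distance 5.6569. For 6 points, brute-force pairwise comparison is shown above. For large n, the divide-and-conquer algorithm (sort by x, recurse on halves, check the dividing strip) achieves O(n log n).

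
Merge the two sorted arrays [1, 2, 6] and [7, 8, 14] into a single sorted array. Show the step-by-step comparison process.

Merging process:

Compare 1 vs 7: take 1 from left. Merged: [1]
Compare 2 vs 7: take 2 from left. Merged: [1, 2]
Compare 6 vs 7: take 6 from left. Merged: [1, 2, 6]
Append remaining from right: [7, 8, 14]. Merged: [1, 2, 6, 7, 8, 14]

Final merged array: [1, 2, 6, 7, 8, 14]
Total comparisons: 3

The merged array is [1, 2, 6, 7, 8, 14], requiring 3 comparisons. The merge step runs in O(n) time where n is the total number of elements.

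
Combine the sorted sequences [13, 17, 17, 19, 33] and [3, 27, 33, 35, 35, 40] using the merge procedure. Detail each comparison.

Merging process:

Compare 13 vs 3: take 3 from right. Merged: [3]
Compare 13 vs 27: take 13 from left. Merged: [3, 13]
Compare 17 vs 27: take 17 from left. Merged: [3, 13, 17]
Compare 17 vs 27: take 17 from left. Merged: [3, 13, 17, 17]
Compare 19 vs 27: take 19 from left. Merged: [3, 13, 17, 17, 19]
Compare 33 vs 27: take 27 from right. Merged: [3, 13, 17, 17, 19, 27]
Compare 33 vs 33: take 33 from left. Merged: [3, 13, 17, 17, 19, 27, 33]
Append remaining from right: [33, 35, 35, 40]. Merged: [3, 13, 17, 17, 19, 27, 33, 33, 35, 35, 40]

Final merged array: [3, 13, 17, 17, 19, 27, 33, 33, 35, 35, 40]
Total comparisons: 7

The merged array is [3, 13, 17, 17, 19, 27, 33, 33, 35, 35, 40], requiring 7 comparisons. The merge step runs in O(n) time where n is the total number of elements.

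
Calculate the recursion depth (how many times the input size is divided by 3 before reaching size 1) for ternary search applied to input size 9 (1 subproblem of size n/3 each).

For divide and conquer with division factor 3:

Problem sizes at each level:
Level 0: 9
Level 1: 3
Level 2: 1

The root is level 0 and the size-1 base case is level 2 (the tree spans levels 0 through 2, i.e. 3 levels counting the root), so the depth is the number of divisions: log_3(9) = 2

The recursion tree depth is log_3(9) = 2. At each level, the problem size is divided by 3, so it takes 2 divisions to reduce to a base case of size 1. The algorithm makes 1 recursive call at each level.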